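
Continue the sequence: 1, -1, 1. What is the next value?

Ratios: -1 / 1 = -1.0
This is a geometric sequence with common ratio r = -1.
Next term = 1 * -1 = -1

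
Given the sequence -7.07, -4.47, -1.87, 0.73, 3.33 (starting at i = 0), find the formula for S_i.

Check differences: -4.47 - -7.07 = 2.6
-1.87 - -4.47 = 2.6
Common difference d = 2.6.
First term a = -7.07.
Formula: S_i = -7.07 + 2.60*i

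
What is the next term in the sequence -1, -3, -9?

Ratios: -3 / -1 = 3.0
This is a geometric sequence with common ratio r = 3.
Next term = -9 * 3 = -27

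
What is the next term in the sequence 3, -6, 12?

Ratios: -6 / 3 = -2.0
This is a geometric sequence with common ratio r = -2.
Next term = 12 * -2 = -24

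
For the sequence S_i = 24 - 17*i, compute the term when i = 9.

S_9 = 24 + -17*9 = 24 + -153 = -129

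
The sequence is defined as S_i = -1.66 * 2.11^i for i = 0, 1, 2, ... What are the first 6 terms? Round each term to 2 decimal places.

This is a geometric sequence.
i=0: S_0 = -1.66 * 2.11^0 = -1.66
i=1: S_1 = -1.66 * 2.11^1 ≈ -3.5
i=2: S_2 = -1.66 * 2.11^2 ≈ -7.39
i=3: S_3 = -1.66 * 2.11^3 ≈ -15.59
i=4: S_4 = -1.66 * 2.11^4 ≈ -32.9
i=5: S_5 = -1.66 * 2.11^5 ≈ -69.43
The first 6 terms are: [-1.66, -3.5, -7.39, -15.59, -32.9, -69.43]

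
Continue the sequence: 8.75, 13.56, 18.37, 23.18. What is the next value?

Differences: 13.56 - 8.75 = 4.81
This is an arithmetic sequence with common difference d = 4.81.
Next term = 23.18 + 4.81 = 27.99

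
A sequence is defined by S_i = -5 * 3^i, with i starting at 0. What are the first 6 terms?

This is a geometric sequence.
i=0: S_0 = -5 * 3^0 = -5
i=1: S_1 = -5 * 3^1 = -15
i=2: S_2 = -5 * 3^2 = -45
i=3: S_3 = -5 * 3^3 = -135
i=4: S_4 = -5 * 3^4 = -405
i=5: S_5 = -5 * 3^5 = -1215
The first 6 terms are: [-5, -15, -45, -135, -405, -1215]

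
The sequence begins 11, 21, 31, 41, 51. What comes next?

Differences: 21 - 11 = 10
This is an arithmetic sequence with common difference d = 10.
Next term = 51 + 10 = 61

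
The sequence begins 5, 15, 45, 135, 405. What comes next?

Ratios: 15 / 5 = 3.0
This is a geometric sequence with common ratio r = 3.
Next term = 405 * 3 = 1215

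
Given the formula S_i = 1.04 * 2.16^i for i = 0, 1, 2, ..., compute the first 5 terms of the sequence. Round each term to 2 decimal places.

This is a geometric sequence.
i=0: S_0 = 1.04 * 2.16^0 = 1.04
i=1: S_1 = 1.04 * 2.16^1 ≈ 2.25
i=2: S_2 = 1.04 * 2.16^2 ≈ 4.85
i=3: S_3 = 1.04 * 2.16^3 ≈ 10.48
i=4: S_4 = 1.04 * 2.16^4 ≈ 22.64
The first 5 terms are: [1.04, 2.25, 4.85, 10.48, 22.64]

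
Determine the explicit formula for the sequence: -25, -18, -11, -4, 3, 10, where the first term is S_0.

Check differences: -18 - -25 = 7
-11 - -18 = 7
Common difference d = 7.
First term a = -25.
Formula: S_i = -25 + 7*i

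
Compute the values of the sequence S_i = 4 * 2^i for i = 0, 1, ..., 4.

This is a geometric sequence.
i=0: S_0 = 4 * 2^0 = 4
i=1: S_1 = 4 * 2^1 = 8
i=2: S_2 = 4 * 2^2 = 16
i=3: S_3 = 4 * 2^3 = 32
i=4: S_4 = 4 * 2^4 = 64
The first 5 terms are: [4, 8, 16, 32, 64]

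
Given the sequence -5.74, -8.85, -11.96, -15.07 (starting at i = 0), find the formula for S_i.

Check differences: -8.85 - -5.74 = -3.11
-11.96 - -8.85 = -3.11
Common difference d = -3.11.
First term a = -5.74.
Formula: S_i = -5.74 - 3.11*i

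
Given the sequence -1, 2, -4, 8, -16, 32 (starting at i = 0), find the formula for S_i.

Check ratios: 2 / -1 = -2.0
Common ratio r = -2.
First term a = -1.
Formula: S_i = -1 * (-2)^i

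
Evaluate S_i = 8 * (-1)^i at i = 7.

S_7 = 8 * (-1)^7 = 8 * -1 = -8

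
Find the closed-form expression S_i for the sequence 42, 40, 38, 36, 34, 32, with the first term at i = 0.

Check differences: 40 - 42 = -2
38 - 40 = -2
Common difference d = -2.
First term a = 42.
Formula: S_i = 42 - 2*i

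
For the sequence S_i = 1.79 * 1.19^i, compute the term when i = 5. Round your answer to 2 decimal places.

S_5 = 1.79 * 1.19^5 ≈ 1.79 * 2.3864 ≈ 4.27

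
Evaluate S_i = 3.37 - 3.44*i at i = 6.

S_6 = 3.37 + -3.44*6 = 3.37 + -20.64 = -17.27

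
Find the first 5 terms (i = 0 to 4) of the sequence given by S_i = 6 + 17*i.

This is an arithmetic sequence.
i=0: S_0 = 6 + 17*0 = 6
i=1: S_1 = 6 + 17*1 = 23
i=2: S_2 = 6 + 17*2 = 40
i=3: S_3 = 6 + 17*3 = 57
i=4: S_4 = 6 + 17*4 = 74
The first 5 terms are: [6, 23, 40, 57, 74]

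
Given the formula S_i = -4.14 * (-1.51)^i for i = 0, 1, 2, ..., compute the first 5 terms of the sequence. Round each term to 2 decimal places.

This is a geometric sequence.
i=0: S_0 = -4.14 * (-1.51)^0 = -4.14
i=1: S_1 = -4.14 * (-1.51)^1 ≈ 6.25
i=2: S_2 = -4.14 * (-1.51)^2 ≈ -9.44
i=3: S_3 = -4.14 * (-1.51)^3 ≈ 14.25
i=4: S_4 = -4.14 * (-1.51)^4 ≈ -21.52
The first 5 terms are: [-4.14, 6.25, -9.44, 14.25, -21.52]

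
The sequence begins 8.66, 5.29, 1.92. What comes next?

Differences: 5.29 - 8.66 = -3.37
This is an arithmetic sequence with common difference d = -3.37.
Next term = 1.92 + -3.37 = -1.45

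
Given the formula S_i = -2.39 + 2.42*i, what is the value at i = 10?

S_10 = -2.39 + 2.42*10 = -2.39 + 24.2 = 21.81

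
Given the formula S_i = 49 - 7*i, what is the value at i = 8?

S_8 = 49 + -7*8 = 49 + -56 = -7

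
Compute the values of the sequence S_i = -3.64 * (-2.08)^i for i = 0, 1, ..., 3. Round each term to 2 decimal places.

This is a geometric sequence.
i=0: S_0 = -3.64 * (-2.08)^0 = -3.64
i=1: S_1 = -3.64 * (-2.08)^1 ≈ 7.57
i=2: S_2 = -3.64 * (-2.08)^2 ≈ -15.75
i=3: S_3 = -3.64 * (-2.08)^3 ≈ 32.76
The first 4 terms are: [-3.64, 7.57, -15.75, 32.76]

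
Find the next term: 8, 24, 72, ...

Ratios: 24 / 8 = 3.0
This is a geometric sequence with common ratio r = 3.
Next term = 72 * 3 = 216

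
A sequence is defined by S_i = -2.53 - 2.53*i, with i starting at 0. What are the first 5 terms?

This is an arithmetic sequence.
i=0: S_0 = -2.53 + -2.53*0 = -2.53
i=1: S_1 = -2.53 + -2.53*1 = -5.06
i=2: S_2 = -2.53 + -2.53*2 = -7.59
i=3: S_3 = -2.53 + -2.53*3 = -10.12
i=4: S_4 = -2.53 + -2.53*4 = -12.65
The first 5 terms are: [-2.53, -5.06, -7.59, -10.12, -12.65]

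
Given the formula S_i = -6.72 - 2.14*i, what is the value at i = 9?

S_9 = -6.72 + -2.14*9 = -6.72 + -19.26 = -25.98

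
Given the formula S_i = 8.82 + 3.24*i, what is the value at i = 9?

S_9 = 8.82 + 3.24*9 = 8.82 + 29.16 = 37.98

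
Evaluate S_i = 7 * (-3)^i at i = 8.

S_8 = 7 * (-3)^8 = 7 * 6561 = 45927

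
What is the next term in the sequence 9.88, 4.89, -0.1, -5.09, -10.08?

Differences: 4.89 - 9.88 = -4.99
This is an arithmetic sequence with common difference d = -4.99.
Next term = -10.08 + -4.99 = -15.07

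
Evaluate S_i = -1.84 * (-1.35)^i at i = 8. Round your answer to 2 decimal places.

S_8 = -1.84 * (-1.35)^8 ≈ -1.84 * 11.0324 ≈ -20.3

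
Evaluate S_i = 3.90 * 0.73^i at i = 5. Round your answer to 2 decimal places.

S_5 = 3.9 * 0.73^5 ≈ 3.9 * 0.2073 ≈ 0.81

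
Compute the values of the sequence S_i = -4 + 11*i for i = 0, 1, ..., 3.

This is an arithmetic sequence.
i=0: S_0 = -4 + 11*0 = -4
i=1: S_1 = -4 + 11*1 = 7
i=2: S_2 = -4 + 11*2 = 18
i=3: S_3 = -4 + 11*3 = 29
The first 4 terms are: [-4, 7, 18, 29]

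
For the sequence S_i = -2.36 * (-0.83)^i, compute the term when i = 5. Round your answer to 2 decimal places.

S_5 = -2.36 * (-0.83)^5 ≈ -2.36 * -0.3939 ≈ 0.93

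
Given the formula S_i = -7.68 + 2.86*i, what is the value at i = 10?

S_10 = -7.68 + 2.86*10 = -7.68 + 28.6 = 20.92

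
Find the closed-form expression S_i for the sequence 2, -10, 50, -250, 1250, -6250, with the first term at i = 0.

Check ratios: -10 / 2 = -5.0
Common ratio r = -5.
First term a = 2.
Formula: S_i = 2 * (-5)^i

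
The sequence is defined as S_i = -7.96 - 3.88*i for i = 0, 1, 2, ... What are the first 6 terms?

This is an arithmetic sequence.
i=0: S_0 = -7.96 + -3.88*0 = -7.96
i=1: S_1 = -7.96 + -3.88*1 = -11.84
i=2: S_2 = -7.96 + -3.88*2 = -15.72
i=3: S_3 = -7.96 + -3.88*3 = -19.6
i=4: S_4 = -7.96 + -3.88*4 = -23.48
i=5: S_5 = -7.96 + -3.88*5 = -27.36
The first 6 terms are: [-7.96, -11.84, -15.72, -19.6, -23.48, -27.36]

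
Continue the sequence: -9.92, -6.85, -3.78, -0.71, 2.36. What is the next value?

Differences: -6.85 - -9.92 = 3.07
This is an arithmetic sequence with common difference d = 3.07.
Next term = 2.36 + 3.07 = 5.43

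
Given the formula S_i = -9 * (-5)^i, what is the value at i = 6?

S_6 = -9 * (-5)^6 = -9 * 15625 = -140625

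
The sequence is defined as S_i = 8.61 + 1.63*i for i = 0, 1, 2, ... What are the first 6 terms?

This is an arithmetic sequence.
i=0: S_0 = 8.61 + 1.63*0 = 8.61
i=1: S_1 = 8.61 + 1.63*1 = 10.24
i=2: S_2 = 8.61 + 1.63*2 = 11.87
i=3: S_3 = 8.61 + 1.63*3 = 13.5
i=4: S_4 = 8.61 + 1.63*4 = 15.13
i=5: S_5 = 8.61 + 1.63*5 = 16.76
The first 6 terms are: [8.61, 10.24, 11.87, 13.5, 15.13, 16.76]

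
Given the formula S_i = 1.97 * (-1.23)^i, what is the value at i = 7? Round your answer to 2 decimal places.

S_7 = 1.97 * (-1.23)^7 ≈ 1.97 * -4.2593 ≈ -8.39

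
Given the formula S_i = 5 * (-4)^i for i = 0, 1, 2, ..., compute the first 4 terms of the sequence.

This is a geometric sequence.
i=0: S_0 = 5 * (-4)^0 = 5
i=1: S_1 = 5 * (-4)^1 = -20
i=2: S_2 = 5 * (-4)^2 = 80
i=3: S_3 = 5 * (-4)^3 = -320
The first 4 terms are: [5, -20, 80, -320]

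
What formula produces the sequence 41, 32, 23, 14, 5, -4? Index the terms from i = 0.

Check differences: 32 - 41 = -9
23 - 32 = -9
Common difference d = -9.
First term a = 41.
Formula: S_i = 41 - 9*i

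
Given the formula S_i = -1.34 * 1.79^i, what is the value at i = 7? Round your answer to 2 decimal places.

S_7 = -1.34 * 1.79^7 ≈ -1.34 * 58.8805 ≈ -78.9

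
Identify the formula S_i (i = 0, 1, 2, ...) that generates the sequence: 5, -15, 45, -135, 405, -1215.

Check ratios: -15 / 5 = -3.0
Common ratio r = -3.
First term a = 5.
Formula: S_i = 5 * (-3)^i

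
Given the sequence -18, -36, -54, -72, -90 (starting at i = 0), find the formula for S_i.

Check differences: -36 - -18 = -18
-54 - -36 = -18
Common difference d = -18.
First term a = -18.
Formula: S_i = -18 - 18*i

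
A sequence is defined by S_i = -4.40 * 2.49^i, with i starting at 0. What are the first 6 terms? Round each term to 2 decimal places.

This is a geometric sequence.
i=0: S_0 = -4.4 * 2.49^0 = -4.4
i=1: S_1 = -4.4 * 2.49^1 ≈ -10.96
i=2: S_2 = -4.4 * 2.49^2 ≈ -27.28
i=3: S_3 = -4.4 * 2.49^3 ≈ -67.93
i=4: S_4 = -4.4 * 2.49^4 ≈ -169.14
i=5: S_5 = -4.4 * 2.49^5 ≈ -421.16
The first 6 terms are: [-4.4, -10.96, -27.28, -67.93, -169.14, -421.16]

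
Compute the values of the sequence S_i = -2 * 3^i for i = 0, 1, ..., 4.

This is a geometric sequence.
i=0: S_0 = -2 * 3^0 = -2
i=1: S_1 = -2 * 3^1 = -6
i=2: S_2 = -2 * 3^2 = -18
i=3: S_3 = -2 * 3^3 = -54
i=4: S_4 = -2 * 3^4 = -162
The first 5 terms are: [-2, -6, -18, -54, -162]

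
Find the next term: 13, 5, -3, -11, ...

Differences: 5 - 13 = -8
This is an arithmetic sequence with common difference d = -8.
Next term = -11 + -8 = -19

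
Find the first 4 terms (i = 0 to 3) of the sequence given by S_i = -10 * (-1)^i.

This is a geometric sequence.
i=0: S_0 = -10 * (-1)^0 = -10
i=1: S_1 = -10 * (-1)^1 = 10
i=2: S_2 = -10 * (-1)^2 = -10
i=3: S_3 = -10 * (-1)^3 = 10
The first 4 terms are: [-10, 10, -10, 10]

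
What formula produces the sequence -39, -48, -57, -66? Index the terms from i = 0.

Check differences: -48 - -39 = -9
-57 - -48 = -9
Common difference d = -9.
First term a = -39.
Formula: S_i = -39 - 9*i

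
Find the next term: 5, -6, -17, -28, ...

Differences: -6 - 5 = -11
This is an arithmetic sequence with common difference d = -11.
Next term = -28 + -11 = -39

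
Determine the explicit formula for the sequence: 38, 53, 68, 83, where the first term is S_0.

Check differences: 53 - 38 = 15
68 - 53 = 15
Common difference d = 15.
First term a = 38.
Formula: S_i = 38 + 15*i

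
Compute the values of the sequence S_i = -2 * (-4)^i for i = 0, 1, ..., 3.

This is a geometric sequence.
i=0: S_0 = -2 * (-4)^0 = -2
i=1: S_1 = -2 * (-4)^1 = 8
i=2: S_2 = -2 * (-4)^2 = -32
i=3: S_3 = -2 * (-4)^3 = 128
The first 4 terms are: [-2, 8, -32, 128]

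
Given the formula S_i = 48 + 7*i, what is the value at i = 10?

S_10 = 48 + 7*10 = 48 + 70 = 118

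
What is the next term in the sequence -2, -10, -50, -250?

Ratios: -10 / -2 = 5.0
This is a geometric sequence with common ratio r = 5.
Next term = -250 * 5 = -1250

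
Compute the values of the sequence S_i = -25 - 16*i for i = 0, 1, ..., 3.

This is an arithmetic sequence.
i=0: S_0 = -25 + -16*0 = -25
i=1: S_1 = -25 + -16*1 = -41
i=2: S_2 = -25 + -16*2 = -57
i=3: S_3 = -25 + -16*3 = -73
The first 4 terms are: [-25, -41, -57, -73]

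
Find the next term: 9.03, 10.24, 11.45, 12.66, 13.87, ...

Differences: 10.24 - 9.03 = 1.21
This is an arithmetic sequence with common difference d = 1.21.
Next term = 13.87 + 1.21 = 15.08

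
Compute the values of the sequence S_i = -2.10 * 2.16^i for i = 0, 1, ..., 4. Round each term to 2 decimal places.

This is a geometric sequence.
i=0: S_0 = -2.1 * 2.16^0 = -2.1
i=1: S_1 = -2.1 * 2.16^1 ≈ -4.54
i=2: S_2 = -2.1 * 2.16^2 ≈ -9.8
i=3: S_3 = -2.1 * 2.16^3 ≈ -21.16
i=4: S_4 = -2.1 * 2.16^4 ≈ -45.71
The first 5 terms are: [-2.1, -4.54, -9.8, -21.16, -45.71]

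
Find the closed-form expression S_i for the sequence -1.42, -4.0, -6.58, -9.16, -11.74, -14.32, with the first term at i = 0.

Check differences: -4.0 - -1.42 = -2.58
-6.58 - -4.0 = -2.58
Common difference d = -2.58.
First term a = -1.42.
Formula: S_i = -1.42 - 2.58*i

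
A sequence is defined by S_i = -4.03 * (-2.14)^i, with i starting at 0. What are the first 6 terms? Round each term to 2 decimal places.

This is a geometric sequence.
i=0: S_0 = -4.03 * (-2.14)^0 = -4.03
i=1: S_1 = -4.03 * (-2.14)^1 ≈ 8.62
i=2: S_2 = -4.03 * (-2.14)^2 ≈ -18.46
i=3: S_3 = -4.03 * (-2.14)^3 ≈ 39.5
i=4: S_4 = -4.03 * (-2.14)^4 ≈ -84.52
i=5: S_5 = -4.03 * (-2.14)^5 ≈ 180.87
The first 6 terms are: [-4.03, 8.62, -18.46, 39.5, -84.52, 180.87]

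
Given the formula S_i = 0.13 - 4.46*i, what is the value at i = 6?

S_6 = 0.13 + -4.46*6 = 0.13 + -26.76 = -26.63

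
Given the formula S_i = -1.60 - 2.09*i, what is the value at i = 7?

S_7 = -1.6 + -2.09*7 = -1.6 + -14.63 = -16.23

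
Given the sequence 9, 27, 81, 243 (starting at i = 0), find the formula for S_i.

Check ratios: 27 / 9 = 3.0
Common ratio r = 3.
First term a = 9.
Formula: S_i = 9 * 3^i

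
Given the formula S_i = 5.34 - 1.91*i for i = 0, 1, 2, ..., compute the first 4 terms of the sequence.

This is an arithmetic sequence.
i=0: S_0 = 5.34 + -1.91*0 = 5.34
i=1: S_1 = 5.34 + -1.91*1 = 3.43
i=2: S_2 = 5.34 + -1.91*2 = 1.52
i=3: S_3 = 5.34 + -1.91*3 = -0.39
The first 4 terms are: [5.34, 3.43, 1.52, -0.39]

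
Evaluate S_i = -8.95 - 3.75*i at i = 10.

S_10 = -8.95 + -3.75*10 = -8.95 + -37.5 = -46.45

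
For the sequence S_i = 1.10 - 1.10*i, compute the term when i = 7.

S_7 = 1.1 + -1.1*7 = 1.1 + -7.7 = -6.6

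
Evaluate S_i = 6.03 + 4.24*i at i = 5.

S_5 = 6.03 + 4.24*5 = 6.03 + 21.2 = 27.23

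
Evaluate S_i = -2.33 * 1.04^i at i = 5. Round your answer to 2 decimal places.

S_5 = -2.33 * 1.04^5 ≈ -2.33 * 1.2167 ≈ -2.83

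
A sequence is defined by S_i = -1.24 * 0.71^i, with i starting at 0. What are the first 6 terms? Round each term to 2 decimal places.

This is a geometric sequence.
i=0: S_0 = -1.24 * 0.71^0 = -1.24
i=1: S_1 = -1.24 * 0.71^1 ≈ -0.88
i=2: S_2 = -1.24 * 0.71^2 ≈ -0.63
i=3: S_3 = -1.24 * 0.71^3 ≈ -0.44
i=4: S_4 = -1.24 * 0.71^4 ≈ -0.32
i=5: S_5 = -1.24 * 0.71^5 ≈ -0.22
The first 6 terms are: [-1.24, -0.88, -0.63, -0.44, -0.32, -0.22]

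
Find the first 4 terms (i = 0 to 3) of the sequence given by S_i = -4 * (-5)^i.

This is a geometric sequence.
i=0: S_0 = -4 * (-5)^0 = -4
i=1: S_1 = -4 * (-5)^1 = 20
i=2: S_2 = -4 * (-5)^2 = -100
i=3: S_3 = -4 * (-5)^3 = 500
The first 4 terms are: [-4, 20, -100, 500]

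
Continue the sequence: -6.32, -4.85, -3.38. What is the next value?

Differences: -4.85 - -6.32 = 1.47
This is an arithmetic sequence with common difference d = 1.47.
Next term = -3.38 + 1.47 = -1.91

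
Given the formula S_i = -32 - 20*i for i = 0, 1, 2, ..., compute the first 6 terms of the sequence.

This is an arithmetic sequence.
i=0: S_0 = -32 + -20*0 = -32
i=1: S_1 = -32 + -20*1 = -52
i=2: S_2 = -32 + -20*2 = -72
i=3: S_3 = -32 + -20*3 = -92
i=4: S_4 = -32 + -20*4 = -112
i=5: S_5 = -32 + -20*5 = -132
The first 6 terms are: [-32, -52, -72, -92, -112, -132]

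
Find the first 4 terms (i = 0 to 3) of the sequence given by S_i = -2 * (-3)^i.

This is a geometric sequence.
i=0: S_0 = -2 * (-3)^0 = -2
i=1: S_1 = -2 * (-3)^1 = 6
i=2: S_2 = -2 * (-3)^2 = -18
i=3: S_3 = -2 * (-3)^3 = 54
The first 4 terms are: [-2, 6, -18, 54]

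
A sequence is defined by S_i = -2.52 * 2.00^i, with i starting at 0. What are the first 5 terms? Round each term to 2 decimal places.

This is a geometric sequence.
i=0: S_0 = -2.52 * 2.0^0 = -2.52
i=1: S_1 = -2.52 * 2.0^1 = -5.04
i=2: S_2 = -2.52 * 2.0^2 = -10.08
i=3: S_3 = -2.52 * 2.0^3 = -20.16
i=4: S_4 = -2.52 * 2.0^4 = -40.32
The first 5 terms are: [-2.52, -5.04, -10.08, -20.16, -40.32]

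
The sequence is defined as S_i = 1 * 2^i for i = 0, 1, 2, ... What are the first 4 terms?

This is a geometric sequence.
i=0: S_0 = 1 * 2^0 = 1
i=1: S_1 = 1 * 2^1 = 2
i=2: S_2 = 1 * 2^2 = 4
i=3: S_3 = 1 * 2^3 = 8
The first 4 terms are: [1, 2, 4, 8]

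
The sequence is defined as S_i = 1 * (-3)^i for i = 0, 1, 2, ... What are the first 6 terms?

This is a geometric sequence.
i=0: S_0 = 1 * (-3)^0 = 1
i=1: S_1 = 1 * (-3)^1 = -3
i=2: S_2 = 1 * (-3)^2 = 9
i=3: S_3 = 1 * (-3)^3 = -27
i=4: S_4 = 1 * (-3)^4 = 81
i=5: S_5 = 1 * (-3)^5 = -243
The first 6 terms are: [1, -3, 9, -27, 81, -243]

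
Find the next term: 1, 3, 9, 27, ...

Ratios: 3 / 1 = 3.0
This is a geometric sequence with common ratio r = 3.
Next term = 27 * 3 = 81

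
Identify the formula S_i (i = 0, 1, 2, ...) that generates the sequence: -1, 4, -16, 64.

Check ratios: 4 / -1 = -4.0
Common ratio r = -4.
First term a = -1.
Formula: S_i = -1 * (-4)^i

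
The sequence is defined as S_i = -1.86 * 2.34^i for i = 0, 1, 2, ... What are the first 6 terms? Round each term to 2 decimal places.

This is a geometric sequence.
i=0: S_0 = -1.86 * 2.34^0 = -1.86
i=1: S_1 = -1.86 * 2.34^1 ≈ -4.35
i=2: S_2 = -1.86 * 2.34^2 ≈ -10.18
i=3: S_3 = -1.86 * 2.34^3 ≈ -23.83
i=4: S_4 = -1.86 * 2.34^4 ≈ -55.77
i=5: S_5 = -1.86 * 2.34^5 ≈ -130.49
The first 6 terms are: [-1.86, -4.35, -10.18, -23.83, -55.77, -130.49]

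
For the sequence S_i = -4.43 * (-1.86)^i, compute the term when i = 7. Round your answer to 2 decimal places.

S_7 = -4.43 * (-1.86)^7 ≈ -4.43 * -77.0177 ≈ 341.19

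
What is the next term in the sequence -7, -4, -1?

Differences: -4 - -7 = 3
This is an arithmetic sequence with common difference d = 3.
Next term = -1 + 3 = 2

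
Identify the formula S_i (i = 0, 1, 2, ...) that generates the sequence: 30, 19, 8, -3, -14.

Check differences: 19 - 30 = -11
8 - 19 = -11
Common difference d = -11.
First term a = 30.
Formula: S_i = 30 - 11*i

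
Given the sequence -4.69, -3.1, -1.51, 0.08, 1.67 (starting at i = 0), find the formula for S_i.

Check differences: -3.1 - -4.69 = 1.59
-1.51 - -3.1 = 1.59
Common difference d = 1.59.
First term a = -4.69.
Formula: S_i = -4.69 + 1.59*i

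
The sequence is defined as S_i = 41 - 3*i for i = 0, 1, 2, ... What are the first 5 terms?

This is an arithmetic sequence.
i=0: S_0 = 41 + -3*0 = 41
i=1: S_1 = 41 + -3*1 = 38
i=2: S_2 = 41 + -3*2 = 35
i=3: S_3 = 41 + -3*3 = 32
i=4: S_4 = 41 + -3*4 = 29
The first 5 terms are: [41, 38, 35, 32, 29]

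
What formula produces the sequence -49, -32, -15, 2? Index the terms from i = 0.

Check differences: -32 - -49 = 17
-15 - -32 = 17
Common difference d = 17.
First term a = -49.
Formula: S_i = -49 + 17*i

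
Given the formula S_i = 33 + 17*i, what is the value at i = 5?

S_5 = 33 + 17*5 = 33 + 85 = 118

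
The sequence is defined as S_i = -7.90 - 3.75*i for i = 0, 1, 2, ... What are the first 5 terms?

This is an arithmetic sequence.
i=0: S_0 = -7.9 + -3.75*0 = -7.9
i=1: S_1 = -7.9 + -3.75*1 = -11.65
i=2: S_2 = -7.9 + -3.75*2 = -15.4
i=3: S_3 = -7.9 + -3.75*3 = -19.15
i=4: S_4 = -7.9 + -3.75*4 = -22.9
The first 5 terms are: [-7.9, -11.65, -15.4, -19.15, -22.9]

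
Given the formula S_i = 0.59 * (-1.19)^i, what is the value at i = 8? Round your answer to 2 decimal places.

S_8 = 0.59 * (-1.19)^8 ≈ 0.59 * 4.0214 ≈ 2.37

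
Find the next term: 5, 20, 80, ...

Ratios: 20 / 5 = 4.0
This is a geometric sequence with common ratio r = 4.
Next term = 80 * 4 = 320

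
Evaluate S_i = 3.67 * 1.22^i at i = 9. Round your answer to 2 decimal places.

S_9 = 3.67 * 1.22^9 ≈ 3.67 * 5.9874 ≈ 21.97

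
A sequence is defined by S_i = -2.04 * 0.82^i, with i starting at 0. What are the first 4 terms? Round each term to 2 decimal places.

This is a geometric sequence.
i=0: S_0 = -2.04 * 0.82^0 = -2.04
i=1: S_1 = -2.04 * 0.82^1 ≈ -1.67
i=2: S_2 = -2.04 * 0.82^2 ≈ -1.37
i=3: S_3 = -2.04 * 0.82^3 ≈ -1.12
The first 4 terms are: [-2.04, -1.67, -1.37, -1.12]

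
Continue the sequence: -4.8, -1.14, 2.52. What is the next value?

Differences: -1.14 - -4.8 = 3.66
This is an arithmetic sequence with common difference d = 3.66.
Next term = 2.52 + 3.66 = 6.18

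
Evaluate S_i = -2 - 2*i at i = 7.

S_7 = -2 + -2*7 = -2 + -14 = -16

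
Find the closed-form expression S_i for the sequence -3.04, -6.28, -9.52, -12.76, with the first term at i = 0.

Check differences: -6.28 - -3.04 = -3.24
-9.52 - -6.28 = -3.24
Common difference d = -3.24.
First term a = -3.04.
Formula: S_i = -3.04 - 3.24*i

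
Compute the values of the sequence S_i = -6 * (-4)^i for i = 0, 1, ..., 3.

This is a geometric sequence.
i=0: S_0 = -6 * (-4)^0 = -6
i=1: S_1 = -6 * (-4)^1 = 24
i=2: S_2 = -6 * (-4)^2 = -96
i=3: S_3 = -6 * (-4)^3 = 384
The first 4 terms are: [-6, 24, -96, 384]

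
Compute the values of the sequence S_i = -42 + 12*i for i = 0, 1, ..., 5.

This is an arithmetic sequence.
i=0: S_0 = -42 + 12*0 = -42
i=1: S_1 = -42 + 12*1 = -30
i=2: S_2 = -42 + 12*2 = -18
i=3: S_3 = -42 + 12*3 = -6
i=4: S_4 = -42 + 12*4 = 6
i=5: S_5 = -42 + 12*5 = 18
The first 6 terms are: [-42, -30, -18, -6, 6, 18]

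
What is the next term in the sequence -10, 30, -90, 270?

Ratios: 30 / -10 = -3.0
This is a geometric sequence with common ratio r = -3.
Next term = 270 * -3 = -810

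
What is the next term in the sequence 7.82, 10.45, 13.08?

Differences: 10.45 - 7.82 = 2.63
This is an arithmetic sequence with common difference d = 2.63.
Next term = 13.08 + 2.63 = 15.71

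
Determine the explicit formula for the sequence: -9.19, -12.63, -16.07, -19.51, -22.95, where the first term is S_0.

Check differences: -12.63 - -9.19 = -3.44
-16.07 - -12.63 = -3.44
Common difference d = -3.44.
First term a = -9.19.
Formula: S_i = -9.19 - 3.44*i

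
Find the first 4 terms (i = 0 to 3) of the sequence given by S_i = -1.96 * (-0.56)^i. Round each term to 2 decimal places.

This is a geometric sequence.
i=0: S_0 = -1.96 * (-0.56)^0 = -1.96
i=1: S_1 = -1.96 * (-0.56)^1 ≈ 1.1
i=2: S_2 = -1.96 * (-0.56)^2 ≈ -0.61
i=3: S_3 = -1.96 * (-0.56)^3 ≈ 0.34
The first 4 terms are: [-1.96, 1.1, -0.61, 0.34]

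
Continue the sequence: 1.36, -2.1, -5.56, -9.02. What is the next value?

Differences: -2.1 - 1.36 = -3.46
This is an arithmetic sequence with common difference d = -3.46.
Next term = -9.02 + -3.46 = -12.48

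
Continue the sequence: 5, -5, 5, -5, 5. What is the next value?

Ratios: -5 / 5 = -1.0
This is a geometric sequence with common ratio r = -1.
Next term = 5 * -1 = -5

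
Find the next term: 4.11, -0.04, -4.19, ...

Differences: -0.04 - 4.11 = -4.15
This is an arithmetic sequence with common difference d = -4.15.
Next term = -4.19 + -4.15 = -8.34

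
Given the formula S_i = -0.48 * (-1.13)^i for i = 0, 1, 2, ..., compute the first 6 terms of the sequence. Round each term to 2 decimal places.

This is a geometric sequence.
i=0: S_0 = -0.48 * (-1.13)^0 = -0.48
i=1: S_1 = -0.48 * (-1.13)^1 ≈ 0.54
i=2: S_2 = -0.48 * (-1.13)^2 ≈ -0.61
i=3: S_3 = -0.48 * (-1.13)^3 ≈ 0.69
i=4: S_4 = -0.48 * (-1.13)^4 ≈ -0.78
i=5: S_5 = -0.48 * (-1.13)^5 ≈ 0.88
The first 6 terms are: [-0.48, 0.54, -0.61, 0.69, -0.78, 0.88]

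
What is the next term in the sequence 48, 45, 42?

Differences: 45 - 48 = -3
This is an arithmetic sequence with common difference d = -3.
Next term = 42 + -3 = 39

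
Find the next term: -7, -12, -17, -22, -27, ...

Differences: -12 - -7 = -5
This is an arithmetic sequence with common difference d = -5.
Next term = -27 + -5 = -32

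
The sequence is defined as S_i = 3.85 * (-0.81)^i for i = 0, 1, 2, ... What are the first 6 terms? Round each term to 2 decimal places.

This is a geometric sequence.
i=0: S_0 = 3.85 * (-0.81)^0 = 3.85
i=1: S_1 = 3.85 * (-0.81)^1 ≈ -3.12
i=2: S_2 = 3.85 * (-0.81)^2 ≈ 2.53
i=3: S_3 = 3.85 * (-0.81)^3 ≈ -2.05
i=4: S_4 = 3.85 * (-0.81)^4 ≈ 1.66
i=5: S_5 = 3.85 * (-0.81)^5 ≈ -1.34
The first 6 terms are: [3.85, -3.12, 2.53, -2.05, 1.66, -1.34]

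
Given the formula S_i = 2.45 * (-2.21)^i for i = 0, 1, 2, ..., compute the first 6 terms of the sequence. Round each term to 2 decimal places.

This is a geometric sequence.
i=0: S_0 = 2.45 * (-2.21)^0 = 2.45
i=1: S_1 = 2.45 * (-2.21)^1 ≈ -5.41
i=2: S_2 = 2.45 * (-2.21)^2 ≈ 11.97
i=3: S_3 = 2.45 * (-2.21)^3 ≈ -26.44
i=4: S_4 = 2.45 * (-2.21)^4 ≈ 58.44
i=5: S_5 = 2.45 * (-2.21)^5 ≈ -129.16
The first 6 terms are: [2.45, -5.41, 11.97, -26.44, 58.44, -129.16]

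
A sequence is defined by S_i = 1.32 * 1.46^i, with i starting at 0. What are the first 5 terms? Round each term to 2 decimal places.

This is a geometric sequence.
i=0: S_0 = 1.32 * 1.46^0 = 1.32
i=1: S_1 = 1.32 * 1.46^1 ≈ 1.93
i=2: S_2 = 1.32 * 1.46^2 ≈ 2.81
i=3: S_3 = 1.32 * 1.46^3 ≈ 4.11
i=4: S_4 = 1.32 * 1.46^4 ≈ 6.0
The first 5 terms are: [1.32, 1.93, 2.81, 4.11, 6.0]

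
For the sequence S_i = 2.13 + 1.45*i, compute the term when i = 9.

S_9 = 2.13 + 1.45*9 = 2.13 + 13.05 = 15.18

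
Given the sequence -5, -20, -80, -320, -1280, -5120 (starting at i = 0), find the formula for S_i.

Check ratios: -20 / -5 = 4.0
Common ratio r = 4.
First term a = -5.
Formula: S_i = -5 * 4^i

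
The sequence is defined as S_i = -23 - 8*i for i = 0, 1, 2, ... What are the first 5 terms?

This is an arithmetic sequence.
i=0: S_0 = -23 + -8*0 = -23
i=1: S_1 = -23 + -8*1 = -31
i=2: S_2 = -23 + -8*2 = -39
i=3: S_3 = -23 + -8*3 = -47
i=4: S_4 = -23 + -8*4 = -55
The first 5 terms are: [-23, -31, -39, -47, -55]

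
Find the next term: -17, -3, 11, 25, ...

Differences: -3 - -17 = 14
This is an arithmetic sequence with common difference d = 14.
Next term = 25 + 14 = 39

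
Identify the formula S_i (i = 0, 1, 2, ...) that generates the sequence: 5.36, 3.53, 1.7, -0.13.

Check differences: 3.53 - 5.36 = -1.83
1.7 - 3.53 = -1.83
Common difference d = -1.83.
First term a = 5.36.
Formula: S_i = 5.36 - 1.83*i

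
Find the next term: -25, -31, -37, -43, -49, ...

Differences: -31 - -25 = -6
This is an arithmetic sequence with common difference d = -6.
Next term = -49 + -6 = -55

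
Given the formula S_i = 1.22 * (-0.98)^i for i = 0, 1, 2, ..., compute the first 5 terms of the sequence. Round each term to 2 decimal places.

This is a geometric sequence.
i=0: S_0 = 1.22 * (-0.98)^0 = 1.22
i=1: S_1 = 1.22 * (-0.98)^1 ≈ -1.2
i=2: S_2 = 1.22 * (-0.98)^2 ≈ 1.17
i=3: S_3 = 1.22 * (-0.98)^3 ≈ -1.15
i=4: S_4 = 1.22 * (-0.98)^4 ≈ 1.13
The first 5 terms are: [1.22, -1.2, 1.17, -1.15, 1.13]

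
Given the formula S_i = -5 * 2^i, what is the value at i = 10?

S_10 = -5 * 2^10 = -5 * 1024 = -5120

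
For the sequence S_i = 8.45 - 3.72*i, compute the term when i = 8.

S_8 = 8.45 + -3.72*8 = 8.45 + -29.76 = -21.31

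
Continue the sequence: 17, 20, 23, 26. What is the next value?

Differences: 20 - 17 = 3
This is an arithmetic sequence with common difference d = 3.
Next term = 26 + 3 = 29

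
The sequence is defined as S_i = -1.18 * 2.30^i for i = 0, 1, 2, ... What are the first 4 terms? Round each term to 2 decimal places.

This is a geometric sequence.
i=0: S_0 = -1.18 * 2.3^0 = -1.18
i=1: S_1 = -1.18 * 2.3^1 ≈ -2.71
i=2: S_2 = -1.18 * 2.3^2 ≈ -6.24
i=3: S_3 = -1.18 * 2.3^3 ≈ -14.36
The first 4 terms are: [-1.18, -2.71, -6.24, -14.36]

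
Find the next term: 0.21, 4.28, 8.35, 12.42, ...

Differences: 4.28 - 0.21 = 4.07
This is an arithmetic sequence with common difference d = 4.07.
Next term = 12.42 + 4.07 = 16.49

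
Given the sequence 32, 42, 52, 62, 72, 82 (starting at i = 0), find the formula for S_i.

Check differences: 42 - 32 = 10
52 - 42 = 10
Common difference d = 10.
First term a = 32.
Formula: S_i = 32 + 10*i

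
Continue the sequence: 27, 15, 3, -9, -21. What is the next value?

Differences: 15 - 27 = -12
This is an arithmetic sequence with common difference d = -12.
Next term = -21 + -12 = -33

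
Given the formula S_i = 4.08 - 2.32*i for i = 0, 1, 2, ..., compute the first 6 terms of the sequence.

This is an arithmetic sequence.
i=0: S_0 = 4.08 + -2.32*0 = 4.08
i=1: S_1 = 4.08 + -2.32*1 = 1.76
i=2: S_2 = 4.08 + -2.32*2 = -0.56
i=3: S_3 = 4.08 + -2.32*3 = -2.88
i=4: S_4 = 4.08 + -2.32*4 = -5.2
i=5: S_5 = 4.08 + -2.32*5 = -7.52
The first 6 terms are: [4.08, 1.76, -0.56, -2.88, -5.2, -7.52]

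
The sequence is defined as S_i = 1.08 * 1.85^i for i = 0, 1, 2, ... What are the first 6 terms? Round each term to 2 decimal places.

This is a geometric sequence.
i=0: S_0 = 1.08 * 1.85^0 = 1.08
i=1: S_1 = 1.08 * 1.85^1 ≈ 2.0
i=2: S_2 = 1.08 * 1.85^2 ≈ 3.7
i=3: S_3 = 1.08 * 1.85^3 ≈ 6.84
i=4: S_4 = 1.08 * 1.85^4 ≈ 12.65
i=5: S_5 = 1.08 * 1.85^5 ≈ 23.4
The first 6 terms are: [1.08, 2.0, 3.7, 6.84, 12.65, 23.4]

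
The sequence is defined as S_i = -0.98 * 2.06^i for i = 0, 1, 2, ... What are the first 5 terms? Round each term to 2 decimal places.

This is a geometric sequence.
i=0: S_0 = -0.98 * 2.06^0 = -0.98
i=1: S_1 = -0.98 * 2.06^1 ≈ -2.02
i=2: S_2 = -0.98 * 2.06^2 ≈ -4.16
i=3: S_3 = -0.98 * 2.06^3 ≈ -8.57
i=4: S_4 = -0.98 * 2.06^4 ≈ -17.65
The first 5 terms are: [-0.98, -2.02, -4.16, -8.57, -17.65]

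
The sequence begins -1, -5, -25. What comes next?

Ratios: -5 / -1 = 5.0
This is a geometric sequence with common ratio r = 5.
Next term = -25 * 5 = -125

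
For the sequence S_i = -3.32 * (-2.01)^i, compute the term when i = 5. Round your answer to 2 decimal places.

S_5 = -3.32 * (-2.01)^5 ≈ -3.32 * -32.808 ≈ 108.92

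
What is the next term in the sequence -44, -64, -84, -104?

Differences: -64 - -44 = -20
This is an arithmetic sequence with common difference d = -20.
Next term = -104 + -20 = -124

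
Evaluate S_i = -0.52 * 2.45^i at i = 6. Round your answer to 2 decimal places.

S_6 = -0.52 * 2.45^6 ≈ -0.52 * 216.2701 ≈ -112.46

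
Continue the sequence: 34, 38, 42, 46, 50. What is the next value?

Differences: 38 - 34 = 4
This is an arithmetic sequence with common difference d = 4.
Next term = 50 + 4 = 54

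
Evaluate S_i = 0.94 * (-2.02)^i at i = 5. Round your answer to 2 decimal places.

S_5 = 0.94 * (-2.02)^5 ≈ 0.94 * -33.6323 ≈ -31.61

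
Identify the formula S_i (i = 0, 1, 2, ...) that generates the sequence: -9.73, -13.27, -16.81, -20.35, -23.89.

Check differences: -13.27 - -9.73 = -3.54
-16.81 - -13.27 = -3.54
Common difference d = -3.54.
First term a = -9.73.
Formula: S_i = -9.73 - 3.54*i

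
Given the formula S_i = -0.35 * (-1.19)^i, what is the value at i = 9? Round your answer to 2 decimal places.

S_9 = -0.35 * (-1.19)^9 ≈ -0.35 * -4.7854 ≈ 1.67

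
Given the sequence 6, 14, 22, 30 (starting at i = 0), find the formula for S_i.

Check differences: 14 - 6 = 8
22 - 14 = 8
Common difference d = 8.
First term a = 6.
Formula: S_i = 6 + 8*i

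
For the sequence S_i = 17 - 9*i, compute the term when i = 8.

S_8 = 17 + -9*8 = 17 + -72 = -55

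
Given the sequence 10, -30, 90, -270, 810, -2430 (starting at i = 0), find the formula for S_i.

Check ratios: -30 / 10 = -3.0
Common ratio r = -3.
First term a = 10.
Formula: S_i = 10 * (-3)^i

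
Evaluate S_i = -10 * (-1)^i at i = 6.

S_6 = -10 * (-1)^6 = -10 * 1 = -10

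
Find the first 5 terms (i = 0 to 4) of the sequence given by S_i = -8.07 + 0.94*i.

This is an arithmetic sequence.
i=0: S_0 = -8.07 + 0.94*0 = -8.07
i=1: S_1 = -8.07 + 0.94*1 = -7.13
i=2: S_2 = -8.07 + 0.94*2 = -6.19
i=3: S_3 = -8.07 + 0.94*3 = -5.25
i=4: S_4 = -8.07 + 0.94*4 = -4.31
The first 5 terms are: [-8.07, -7.13, -6.19, -5.25, -4.31]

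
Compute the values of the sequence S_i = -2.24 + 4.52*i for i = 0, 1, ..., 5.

This is an arithmetic sequence.
i=0: S_0 = -2.24 + 4.52*0 = -2.24
i=1: S_1 = -2.24 + 4.52*1 = 2.28
i=2: S_2 = -2.24 + 4.52*2 = 6.8
i=3: S_3 = -2.24 + 4.52*3 = 11.32
i=4: S_4 = -2.24 + 4.52*4 = 15.84
i=5: S_5 = -2.24 + 4.52*5 = 20.36
The first 6 terms are: [-2.24, 2.28, 6.8, 11.32, 15.84, 20.36]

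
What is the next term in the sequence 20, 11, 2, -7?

Differences: 11 - 20 = -9
This is an arithmetic sequence with common difference d = -9.
Next term = -7 + -9 = -16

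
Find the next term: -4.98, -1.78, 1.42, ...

Differences: -1.78 - -4.98 = 3.2
This is an arithmetic sequence with common difference d = 3.2.
Next term = 1.42 + 3.2 = 4.62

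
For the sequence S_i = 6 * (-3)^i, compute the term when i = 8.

S_8 = 6 * (-3)^8 = 6 * 6561 = 39366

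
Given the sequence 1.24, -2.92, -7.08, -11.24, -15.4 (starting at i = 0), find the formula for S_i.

Check differences: -2.92 - 1.24 = -4.16
-7.08 - -2.92 = -4.16
Common difference d = -4.16.
First term a = 1.24.
Formula: S_i = 1.24 - 4.16*i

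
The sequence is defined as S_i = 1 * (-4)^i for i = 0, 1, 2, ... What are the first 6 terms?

This is a geometric sequence.
i=0: S_0 = 1 * (-4)^0 = 1
i=1: S_1 = 1 * (-4)^1 = -4
i=2: S_2 = 1 * (-4)^2 = 16
i=3: S_3 = 1 * (-4)^3 = -64
i=4: S_4 = 1 * (-4)^4 = 256
i=5: S_5 = 1 * (-4)^5 = -1024
The first 6 terms are: [1, -4, 16, -64, 256, -1024]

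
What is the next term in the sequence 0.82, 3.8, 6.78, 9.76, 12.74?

Differences: 3.8 - 0.82 = 2.98
This is an arithmetic sequence with common difference d = 2.98.
Next term = 12.74 + 2.98 = 15.72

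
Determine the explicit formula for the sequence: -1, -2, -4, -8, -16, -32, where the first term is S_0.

Check ratios: -2 / -1 = 2.0
Common ratio r = 2.
First term a = -1.
Formula: S_i = -1 * 2^i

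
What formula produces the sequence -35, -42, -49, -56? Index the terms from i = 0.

Check differences: -42 - -35 = -7
-49 - -42 = -7
Common difference d = -7.
First term a = -35.
Formula: S_i = -35 - 7*i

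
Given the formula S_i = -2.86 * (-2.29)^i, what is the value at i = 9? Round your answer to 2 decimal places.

S_9 = -2.86 * (-2.29)^9 ≈ -2.86 * -1731.8862 ≈ 4953.19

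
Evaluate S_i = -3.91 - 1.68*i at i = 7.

S_7 = -3.91 + -1.68*7 = -3.91 + -11.76 = -15.67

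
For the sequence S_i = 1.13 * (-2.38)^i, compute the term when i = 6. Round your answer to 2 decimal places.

S_6 = 1.13 * (-2.38)^6 ≈ 1.13 * 181.7447 ≈ 205.37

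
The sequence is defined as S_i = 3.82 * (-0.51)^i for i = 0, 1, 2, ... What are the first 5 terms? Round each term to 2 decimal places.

This is a geometric sequence.
i=0: S_0 = 3.82 * (-0.51)^0 = 3.82
i=1: S_1 = 3.82 * (-0.51)^1 ≈ -1.95
i=2: S_2 = 3.82 * (-0.51)^2 ≈ 0.99
i=3: S_3 = 3.82 * (-0.51)^3 ≈ -0.51
i=4: S_4 = 3.82 * (-0.51)^4 ≈ 0.26
The first 5 terms are: [3.82, -1.95, 0.99, -0.51, 0.26]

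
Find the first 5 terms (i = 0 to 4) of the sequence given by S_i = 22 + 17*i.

This is an arithmetic sequence.
i=0: S_0 = 22 + 17*0 = 22
i=1: S_1 = 22 + 17*1 = 39
i=2: S_2 = 22 + 17*2 = 56
i=3: S_3 = 22 + 17*3 = 73
i=4: S_4 = 22 + 17*4 = 90
The first 5 terms are: [22, 39, 56, 73, 90]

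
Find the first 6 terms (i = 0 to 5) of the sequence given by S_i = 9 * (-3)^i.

This is a geometric sequence.
i=0: S_0 = 9 * (-3)^0 = 9
i=1: S_1 = 9 * (-3)^1 = -27
i=2: S_2 = 9 * (-3)^2 = 81
i=3: S_3 = 9 * (-3)^3 = -243
i=4: S_4 = 9 * (-3)^4 = 729
i=5: S_5 = 9 * (-3)^5 = -2187
The first 6 terms are: [9, -27, 81, -243, 729, -2187]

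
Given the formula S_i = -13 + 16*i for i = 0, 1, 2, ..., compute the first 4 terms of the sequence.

This is an arithmetic sequence.
i=0: S_0 = -13 + 16*0 = -13
i=1: S_1 = -13 + 16*1 = 3
i=2: S_2 = -13 + 16*2 = 19
i=3: S_3 = -13 + 16*3 = 35
The first 4 terms are: [-13, 3, 19, 35]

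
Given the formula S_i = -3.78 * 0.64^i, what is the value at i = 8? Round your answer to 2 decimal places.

S_8 = -3.78 * 0.64^8 ≈ -3.78 * 0.0281 ≈ -0.11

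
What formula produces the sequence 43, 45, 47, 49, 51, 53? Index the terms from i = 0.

Check differences: 45 - 43 = 2
47 - 45 = 2
Common difference d = 2.
First term a = 43.
Formula: S_i = 43 + 2*i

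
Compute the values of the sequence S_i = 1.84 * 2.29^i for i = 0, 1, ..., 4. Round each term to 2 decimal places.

This is a geometric sequence.
i=0: S_0 = 1.84 * 2.29^0 = 1.84
i=1: S_1 = 1.84 * 2.29^1 ≈ 4.21
i=2: S_2 = 1.84 * 2.29^2 ≈ 9.65
i=3: S_3 = 1.84 * 2.29^3 ≈ 22.1
i=4: S_4 = 1.84 * 2.29^4 ≈ 50.6
The first 5 terms are: [1.84, 4.21, 9.65, 22.1, 50.6]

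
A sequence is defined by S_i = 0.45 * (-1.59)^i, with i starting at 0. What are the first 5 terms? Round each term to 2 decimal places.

This is a geometric sequence.
i=0: S_0 = 0.45 * (-1.59)^0 = 0.45
i=1: S_1 = 0.45 * (-1.59)^1 ≈ -0.72
i=2: S_2 = 0.45 * (-1.59)^2 ≈ 1.14
i=3: S_3 = 0.45 * (-1.59)^3 ≈ -1.81
i=4: S_4 = 0.45 * (-1.59)^4 ≈ 2.88
The first 5 terms are: [0.45, -0.72, 1.14, -1.81, 2.88]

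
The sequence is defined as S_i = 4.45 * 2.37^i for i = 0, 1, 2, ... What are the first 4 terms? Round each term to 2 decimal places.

This is a geometric sequence.
i=0: S_0 = 4.45 * 2.37^0 = 4.45
i=1: S_1 = 4.45 * 2.37^1 ≈ 10.55
i=2: S_2 = 4.45 * 2.37^2 ≈ 25.0
i=3: S_3 = 4.45 * 2.37^3 ≈ 59.24
The first 4 terms are: [4.45, 10.55, 25.0, 59.24]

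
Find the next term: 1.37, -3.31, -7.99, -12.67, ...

Differences: -3.31 - 1.37 = -4.68
This is an arithmetic sequence with common difference d = -4.68.
Next term = -12.67 + -4.68 = -17.35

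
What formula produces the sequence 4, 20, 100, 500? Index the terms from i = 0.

Check ratios: 20 / 4 = 5.0
Common ratio r = 5.
First term a = 4.
Formula: S_i = 4 * 5^i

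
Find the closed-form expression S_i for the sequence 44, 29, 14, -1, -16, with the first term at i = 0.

Check differences: 29 - 44 = -15
14 - 29 = -15
Common difference d = -15.
First term a = 44.
Formula: S_i = 44 - 15*i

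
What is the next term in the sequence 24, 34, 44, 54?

Differences: 34 - 24 = 10
This is an arithmetic sequence with common difference d = 10.
Next term = 54 + 10 = 64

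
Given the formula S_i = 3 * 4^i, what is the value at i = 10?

S_10 = 3 * 4^10 = 3 * 1048576 = 3145728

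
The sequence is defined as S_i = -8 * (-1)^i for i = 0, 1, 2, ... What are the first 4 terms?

This is a geometric sequence.
i=0: S_0 = -8 * (-1)^0 = -8
i=1: S_1 = -8 * (-1)^1 = 8
i=2: S_2 = -8 * (-1)^2 = -8
i=3: S_3 = -8 * (-1)^3 = 8
The first 4 terms are: [-8, 8, -8, 8]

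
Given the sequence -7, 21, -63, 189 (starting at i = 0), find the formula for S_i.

Check ratios: 21 / -7 = -3.0
Common ratio r = -3.
First term a = -7.
Formula: S_i = -7 * (-3)^i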